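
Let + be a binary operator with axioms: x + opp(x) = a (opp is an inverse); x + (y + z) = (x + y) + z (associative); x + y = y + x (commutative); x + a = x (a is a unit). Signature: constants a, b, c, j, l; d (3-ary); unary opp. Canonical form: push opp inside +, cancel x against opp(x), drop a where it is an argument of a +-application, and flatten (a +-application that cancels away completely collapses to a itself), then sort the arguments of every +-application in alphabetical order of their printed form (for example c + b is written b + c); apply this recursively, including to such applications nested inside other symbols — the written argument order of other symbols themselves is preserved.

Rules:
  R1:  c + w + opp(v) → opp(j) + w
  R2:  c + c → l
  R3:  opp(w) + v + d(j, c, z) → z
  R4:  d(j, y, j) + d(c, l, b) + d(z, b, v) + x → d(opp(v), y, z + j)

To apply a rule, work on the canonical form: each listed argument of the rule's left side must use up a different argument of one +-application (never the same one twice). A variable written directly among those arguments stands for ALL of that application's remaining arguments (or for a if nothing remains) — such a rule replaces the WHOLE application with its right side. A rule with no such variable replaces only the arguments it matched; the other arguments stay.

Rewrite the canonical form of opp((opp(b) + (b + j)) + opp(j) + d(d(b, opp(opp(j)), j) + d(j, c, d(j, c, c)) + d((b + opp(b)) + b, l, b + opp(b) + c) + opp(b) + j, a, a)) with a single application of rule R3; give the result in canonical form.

Canonical form:  opp(d(d(b, j, j) + d(b, l, c) + d(j, c, d(j, c, c)) + j + opp(b), a, a))
R3 matches:  uses d(j, c, d(j, c, c)), opp(b);  v := d(b, j, j) + d(b, l, c) + j, w := b, z := d(j, c, c)
The extension variable absorbs all remaining arguments, so the whole application is rewritten.
Giving:  opp(d(d(j, c, c), a, a))

Answer: opp(d(d(j, c, c), a, a))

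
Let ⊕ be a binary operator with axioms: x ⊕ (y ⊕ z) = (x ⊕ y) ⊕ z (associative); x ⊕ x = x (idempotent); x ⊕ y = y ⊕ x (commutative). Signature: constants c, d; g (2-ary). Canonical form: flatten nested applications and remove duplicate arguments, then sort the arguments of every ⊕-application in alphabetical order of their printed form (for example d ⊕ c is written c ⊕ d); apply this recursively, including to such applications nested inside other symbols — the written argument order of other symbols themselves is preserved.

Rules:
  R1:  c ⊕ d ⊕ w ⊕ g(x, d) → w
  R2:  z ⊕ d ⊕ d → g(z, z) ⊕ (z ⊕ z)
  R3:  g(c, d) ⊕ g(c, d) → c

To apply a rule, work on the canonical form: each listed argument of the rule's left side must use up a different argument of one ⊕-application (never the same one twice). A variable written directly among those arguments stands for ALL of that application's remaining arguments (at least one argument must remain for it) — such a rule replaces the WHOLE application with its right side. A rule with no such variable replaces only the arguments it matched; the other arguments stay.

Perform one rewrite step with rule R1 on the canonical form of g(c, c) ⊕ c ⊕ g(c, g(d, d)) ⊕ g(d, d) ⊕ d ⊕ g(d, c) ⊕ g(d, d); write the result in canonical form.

Canonical form:  c ⊕ d ⊕ g(c, c) ⊕ g(c, g(d, d)) ⊕ g(d, c) ⊕ g(d, d)
R1 matches:  uses c, d, g(d, d);  w := g(c, c) ⊕ g(c, g(d, d)) ⊕ g(d, c), x := d
The extension variable absorbs all remaining arguments, so the whole application is rewritten.
Giving:  g(c, c) ⊕ g(c, g(d, d)) ⊕ g(d, c)

Answer: g(c, c) ⊕ g(c, g(d, d)) ⊕ g(d, c)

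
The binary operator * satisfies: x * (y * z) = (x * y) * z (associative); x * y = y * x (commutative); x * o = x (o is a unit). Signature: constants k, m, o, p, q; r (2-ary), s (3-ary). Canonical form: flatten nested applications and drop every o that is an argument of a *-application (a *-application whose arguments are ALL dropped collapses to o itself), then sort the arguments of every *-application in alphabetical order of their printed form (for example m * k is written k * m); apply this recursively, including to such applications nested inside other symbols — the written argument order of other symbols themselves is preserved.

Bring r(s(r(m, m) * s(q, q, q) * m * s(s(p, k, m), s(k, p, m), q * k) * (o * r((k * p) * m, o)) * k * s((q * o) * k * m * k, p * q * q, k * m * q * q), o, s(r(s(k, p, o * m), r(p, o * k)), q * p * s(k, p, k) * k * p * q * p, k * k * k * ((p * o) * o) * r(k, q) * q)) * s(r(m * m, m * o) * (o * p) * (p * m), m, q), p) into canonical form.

Descend into:  s(r(m, m) * s(q, q, q) * m * s(s(p, k, m), s(k, p, m), q * k) * (o * r((k * p) * m, o)) * k * s((q * o) * k * m * k, p * q * q, k * m * q * q), o, s(r(s(k, p, o * m), r(p, o * k)), q * p * s(k, p, k) * k * p * q * p, k * k * k * ((p * o) * o) * r(k, q) * q)) * s(r(m * m, m * o) * (o * p) * (p * m), m, q)
Canonicalize subterm:  s(r(m, m) * s(q, q, q) * m * s(s(p, k, m), s(k, p, m), q * k) * (o * r((k * p) * m, o)) * k * s((q * o) * k * m * k, p * q * q, k * m * q * q), o, s(r(s(k, p, o * m), r(p, o * k)), q * p * s(k, p, k) * k * p * q * p, k * k * k * ((p * o) * o) * r(k, q) * q))  →  s(k * m * r(k * m * p, o) * r(m, m) * s(k * k * m * q, p * q * q, k * m * q * q) * s(q, q, q) * s(s(p, k, m), s(k, p, m), k * q), o, s(r(s(k, p, m), r(p, k)), k * p * p * p * q * q * s(k, p, k), k * k * k * p * q * r(k, q)))
Simplify inside:  s(r(m * m, m * o) * (o * p) * (p * m), m, q)  →  s(m * p * p * r(m * m, m), m, q)
Sort:  s(k * m * r(k * m * p, o) * r(m, m) * s(k * k * m * q, p * q * q, k * m * q * q) * s(q, q, q) * s(s(p, k, m), s(k, p, m), k * q), o, s(r(s(k, p, m), r(p, k)), k * p * p * p * q * q * s(k, p, k), k * k * k * p * q * r(k, q))) * s(m * p * p * r(m * m, m), m, q)
Rebuild:  r(s(k * m * r(k * m * p, o) * r(m, m) * s(k * k * m * q, p * q * q, k * m * q * q) * s(q, q, q) * s(s(p, k, m), s(k, p, m), k * q), o, s(r(s(k, p, m), r(p, k)), k * p * p * p * q * q * s(k, p, k), k * k * k * p * q * r(k, q))) * s(m * p * p * r(m * m, m), m, q), p)

Answer: r(s(k * m * r(k * m * p, o) * r(m, m) * s(k * k * m * q, p * q * q, k * m * q * q) * s(q, q, q) * s(s(p, k, m), s(k, p, m), k * q), o, s(r(s(k, p, m), r(p, k)), k * p * p * p * q * q * s(k, p, k), k * k * k * p * q * r(k, q))) * s(m * p * p * r(m * m, m), m, q), p)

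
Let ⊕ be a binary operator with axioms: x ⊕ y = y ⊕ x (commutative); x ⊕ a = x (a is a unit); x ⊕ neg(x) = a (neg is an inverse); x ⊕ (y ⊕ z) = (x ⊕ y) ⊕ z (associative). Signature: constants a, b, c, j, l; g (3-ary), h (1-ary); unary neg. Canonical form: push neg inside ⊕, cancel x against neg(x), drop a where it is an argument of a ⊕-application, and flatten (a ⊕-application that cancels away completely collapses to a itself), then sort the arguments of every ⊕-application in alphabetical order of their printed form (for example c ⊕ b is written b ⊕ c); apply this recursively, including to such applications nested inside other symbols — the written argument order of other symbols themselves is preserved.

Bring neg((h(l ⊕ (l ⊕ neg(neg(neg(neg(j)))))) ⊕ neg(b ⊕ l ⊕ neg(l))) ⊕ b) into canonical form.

Answer: neg(h(j ⊕ l ⊕ l))

Derivation:
Push neg inside:  distribute neg over ⊕ and collapse double neg
Cancel inverse pairs:  b cancels; l cancels
Collect terms:  neg(h(j ⊕ l ⊕ l))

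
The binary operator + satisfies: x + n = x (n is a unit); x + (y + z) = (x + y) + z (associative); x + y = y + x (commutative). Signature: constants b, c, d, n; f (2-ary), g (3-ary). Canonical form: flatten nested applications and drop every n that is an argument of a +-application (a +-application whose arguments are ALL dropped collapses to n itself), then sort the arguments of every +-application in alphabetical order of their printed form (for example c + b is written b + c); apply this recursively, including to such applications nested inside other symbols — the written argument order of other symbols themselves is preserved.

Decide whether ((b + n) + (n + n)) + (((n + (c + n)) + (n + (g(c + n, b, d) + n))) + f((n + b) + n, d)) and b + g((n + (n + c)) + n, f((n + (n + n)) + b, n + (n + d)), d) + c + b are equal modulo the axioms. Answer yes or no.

Answer: no — b + c + f(b, d) + g(c, b, d) vs b + b + c + g(c, f(b, d), d)

Derivation:
Left:  ((b + n) + (n + n)) + (((n + (c + n)) + (n + (g(c + n, b, d) + n))) + f((n + b) + n, d))
  Flatten:  b + n + n + n + n + c + n + n + g(c + n, b, d) + n + f((n + b) + n, d)
  Canonicalize subterm:  g(c + n, b, d)  →  g(c, b, d)
  Simplify inside:  f((n + b) + n, d)  →  f(b, d)
  Unit:  drop n (×7)
  Sort arguments:  b + c + f(b, d) + g(c, b, d)
Right:  b + g((n + (n + c)) + n, f((n + (n + n)) + b, n + (n + d)), d) + c + b
  Canonicalize subterm:  g((n + (n + c)) + n, f((n + (n + n)) + b, n + (n + d)), d)  →  g(c, f(b, d), d)
  Order the arguments:  b + b + c + g(c, f(b, d), d)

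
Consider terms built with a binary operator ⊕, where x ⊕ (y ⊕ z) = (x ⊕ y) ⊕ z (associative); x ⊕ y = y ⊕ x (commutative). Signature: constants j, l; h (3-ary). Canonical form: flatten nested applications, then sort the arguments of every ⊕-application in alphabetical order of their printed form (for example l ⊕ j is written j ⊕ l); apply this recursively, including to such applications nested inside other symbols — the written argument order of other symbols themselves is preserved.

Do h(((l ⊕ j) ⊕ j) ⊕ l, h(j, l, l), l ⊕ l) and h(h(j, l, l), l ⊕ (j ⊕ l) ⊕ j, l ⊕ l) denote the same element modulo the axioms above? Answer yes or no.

Left:  h(((l ⊕ j) ⊕ j) ⊕ l, h(j, l, l), l ⊕ l)
  Work inside:  ((l ⊕ j) ⊕ j) ⊕ l
  Merge nested applications:  l ⊕ j ⊕ j ⊕ l
  Sort:  j ⊕ j ⊕ l ⊕ l
  Reassemble:  h(j ⊕ j ⊕ l ⊕ l, h(j, l, l), l ⊕ l)
Right:  h(h(j, l, l), l ⊕ (j ⊕ l) ⊕ j, l ⊕ l)
  Descend into:  l ⊕ (j ⊕ l) ⊕ j
  Flatten:  l ⊕ j ⊕ l ⊕ j
  Order the arguments:  j ⊕ j ⊕ l ⊕ l
  Put back:  h(h(j, l, l), j ⊕ j ⊕ l ⊕ l, l ⊕ l)

Answer: no — h(j ⊕ j ⊕ l ⊕ l, h(j, l, l), l ⊕ l) vs h(h(j, l, l), j ⊕ j ⊕ l ⊕ l, l ⊕ l)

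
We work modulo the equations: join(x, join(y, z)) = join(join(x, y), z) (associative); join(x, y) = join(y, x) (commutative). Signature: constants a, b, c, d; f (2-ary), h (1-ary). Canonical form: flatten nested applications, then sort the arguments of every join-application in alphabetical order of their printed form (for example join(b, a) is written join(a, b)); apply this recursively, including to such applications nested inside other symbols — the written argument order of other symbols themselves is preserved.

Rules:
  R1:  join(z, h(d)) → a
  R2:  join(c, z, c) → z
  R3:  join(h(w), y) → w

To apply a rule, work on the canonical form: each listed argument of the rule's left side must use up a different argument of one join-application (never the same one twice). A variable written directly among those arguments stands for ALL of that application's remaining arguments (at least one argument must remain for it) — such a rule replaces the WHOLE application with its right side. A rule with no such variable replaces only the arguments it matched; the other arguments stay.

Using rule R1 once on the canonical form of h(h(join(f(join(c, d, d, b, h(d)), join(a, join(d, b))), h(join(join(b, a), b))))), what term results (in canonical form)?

Answer: h(h(join(f(a, join(a, b, d)), h(join(a, b, b)))))

Derivation:
Canonical form:  h(h(join(f(join(b, c, d, d, h(d)), join(a, b, d)), h(join(a, b, b)))))
R1 matches:  uses h(d);  z := join(b, c, d, d)
The variable takes the whole remainder — replace the entire application.
New term:  h(h(join(f(a, join(a, b, d)), h(join(a, b, b)))))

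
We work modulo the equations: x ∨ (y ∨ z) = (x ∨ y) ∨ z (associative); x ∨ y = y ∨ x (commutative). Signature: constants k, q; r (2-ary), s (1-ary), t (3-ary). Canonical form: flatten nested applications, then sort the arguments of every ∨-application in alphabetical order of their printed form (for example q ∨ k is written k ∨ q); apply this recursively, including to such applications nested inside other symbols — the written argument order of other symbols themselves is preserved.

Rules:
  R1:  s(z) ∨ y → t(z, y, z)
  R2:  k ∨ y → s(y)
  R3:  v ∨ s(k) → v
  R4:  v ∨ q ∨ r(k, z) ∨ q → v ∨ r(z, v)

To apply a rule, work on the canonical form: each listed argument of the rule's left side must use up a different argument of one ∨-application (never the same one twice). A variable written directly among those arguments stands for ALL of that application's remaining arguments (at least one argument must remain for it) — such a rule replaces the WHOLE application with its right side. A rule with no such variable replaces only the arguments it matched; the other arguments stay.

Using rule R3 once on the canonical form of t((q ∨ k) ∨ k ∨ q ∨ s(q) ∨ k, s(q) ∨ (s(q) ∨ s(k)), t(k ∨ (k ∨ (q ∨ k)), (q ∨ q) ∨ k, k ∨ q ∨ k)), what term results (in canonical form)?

Canonical form:  t(k ∨ k ∨ k ∨ q ∨ q ∨ s(q), s(k) ∨ s(q) ∨ s(q), t(k ∨ k ∨ k ∨ q, k ∨ q ∨ q, k ∨ k ∨ q))
R3 matches:  uses s(k);  v := s(q) ∨ s(q)
Every leftover argument binds to the variable; the entire application is replaced.
Result:  t(k ∨ k ∨ k ∨ q ∨ q ∨ s(q), s(q) ∨ s(q), t(k ∨ k ∨ k ∨ q, k ∨ q ∨ q, k ∨ k ∨ q))

Answer: t(k ∨ k ∨ k ∨ q ∨ q ∨ s(q), s(q) ∨ s(q), t(k ∨ k ∨ k ∨ q, k ∨ q ∨ q, k ∨ k ∨ q))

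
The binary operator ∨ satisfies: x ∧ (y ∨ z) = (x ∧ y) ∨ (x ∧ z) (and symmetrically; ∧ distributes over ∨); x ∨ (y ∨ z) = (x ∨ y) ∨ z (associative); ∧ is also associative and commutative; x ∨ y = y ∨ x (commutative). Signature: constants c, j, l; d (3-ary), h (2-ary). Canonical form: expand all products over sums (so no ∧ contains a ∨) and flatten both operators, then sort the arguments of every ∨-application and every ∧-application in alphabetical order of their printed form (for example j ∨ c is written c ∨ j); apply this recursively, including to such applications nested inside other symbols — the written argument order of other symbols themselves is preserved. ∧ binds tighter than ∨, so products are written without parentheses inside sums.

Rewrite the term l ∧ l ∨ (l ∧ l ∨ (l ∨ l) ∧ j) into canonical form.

Expand products over sums:  l ∧ l ∨ l ∧ l ∨ j ∧ l ∨ j ∧ l
Sort arguments:  j ∧ l ∨ j ∧ l ∨ l ∧ l ∨ l ∧ l

Answer: j ∧ l ∨ j ∧ l ∨ l ∧ l ∨ l ∧ l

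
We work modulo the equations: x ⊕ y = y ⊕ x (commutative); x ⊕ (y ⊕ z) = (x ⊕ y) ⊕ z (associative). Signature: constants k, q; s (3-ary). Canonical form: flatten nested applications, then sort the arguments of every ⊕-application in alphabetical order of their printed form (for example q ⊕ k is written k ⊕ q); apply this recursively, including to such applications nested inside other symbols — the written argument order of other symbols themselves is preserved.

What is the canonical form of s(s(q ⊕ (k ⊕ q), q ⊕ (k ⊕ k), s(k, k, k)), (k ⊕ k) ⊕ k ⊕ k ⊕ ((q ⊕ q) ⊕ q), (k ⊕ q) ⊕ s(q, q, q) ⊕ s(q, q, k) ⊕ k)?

Answer: s(s(k ⊕ q ⊕ q, k ⊕ k ⊕ q, s(k, k, k)), k ⊕ k ⊕ k ⊕ k ⊕ q ⊕ q ⊕ q, k ⊕ k ⊕ q ⊕ s(q, q, k) ⊕ s(q, q, q))

Derivation:
Descend into:  (k ⊕ q) ⊕ s(q, q, q) ⊕ s(q, q, k) ⊕ k
Un-nest:  k ⊕ q ⊕ s(q, q, q) ⊕ s(q, q, k) ⊕ k
Sort:  k ⊕ k ⊕ q ⊕ s(q, q, k) ⊕ s(q, q, q)
Rebuild:  s(s(k ⊕ q ⊕ q, k ⊕ k ⊕ q, s(k, k, k)), k ⊕ k ⊕ k ⊕ k ⊕ q ⊕ q ⊕ q, k ⊕ k ⊕ q ⊕ s(q, q, k) ⊕ s(q, q, q))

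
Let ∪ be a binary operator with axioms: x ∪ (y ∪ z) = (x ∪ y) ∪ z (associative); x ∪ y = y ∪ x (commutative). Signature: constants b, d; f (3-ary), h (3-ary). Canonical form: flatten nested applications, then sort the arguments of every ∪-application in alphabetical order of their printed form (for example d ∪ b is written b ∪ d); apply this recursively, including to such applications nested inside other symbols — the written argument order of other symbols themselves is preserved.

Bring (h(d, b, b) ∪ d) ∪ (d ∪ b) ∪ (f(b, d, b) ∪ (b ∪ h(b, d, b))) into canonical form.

Merge nested applications:  h(d, b, b) ∪ d ∪ d ∪ b ∪ f(b, d, b) ∪ b ∪ h(b, d, b)
Order the arguments:  b ∪ b ∪ d ∪ d ∪ f(b, d, b) ∪ h(b, d, b) ∪ h(d, b, b)

Answer: b ∪ b ∪ d ∪ d ∪ f(b, d, b) ∪ h(b, d, b) ∪ h(d, b, b)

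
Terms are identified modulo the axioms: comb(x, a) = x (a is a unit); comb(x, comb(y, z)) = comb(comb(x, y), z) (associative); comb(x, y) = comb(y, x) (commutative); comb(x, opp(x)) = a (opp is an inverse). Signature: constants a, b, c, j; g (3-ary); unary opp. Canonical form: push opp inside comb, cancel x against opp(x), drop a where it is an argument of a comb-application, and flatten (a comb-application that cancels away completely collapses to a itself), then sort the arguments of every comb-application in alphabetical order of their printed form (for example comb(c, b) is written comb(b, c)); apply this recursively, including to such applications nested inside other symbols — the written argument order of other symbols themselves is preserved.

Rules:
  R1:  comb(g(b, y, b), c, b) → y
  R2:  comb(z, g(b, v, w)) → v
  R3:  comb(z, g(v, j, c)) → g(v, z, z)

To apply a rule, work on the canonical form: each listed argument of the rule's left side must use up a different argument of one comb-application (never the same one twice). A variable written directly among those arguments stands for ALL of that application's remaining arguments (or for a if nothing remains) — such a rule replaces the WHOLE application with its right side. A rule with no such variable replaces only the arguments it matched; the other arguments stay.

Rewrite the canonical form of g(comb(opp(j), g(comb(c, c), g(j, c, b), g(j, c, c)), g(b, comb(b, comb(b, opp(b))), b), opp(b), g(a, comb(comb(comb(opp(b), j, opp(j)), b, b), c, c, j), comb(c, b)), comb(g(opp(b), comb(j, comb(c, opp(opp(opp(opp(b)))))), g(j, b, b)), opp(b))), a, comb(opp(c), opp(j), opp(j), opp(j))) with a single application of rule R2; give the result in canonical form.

Canonical form:  g(comb(g(a, comb(b, c, c, j), comb(b, c)), g(b, b, b), g(comb(c, c), g(j, c, b), g(j, c, c)), g(opp(b), comb(b, c, j), g(j, b, b)), opp(b), opp(b), opp(j)), a, comb(opp(c), opp(j), opp(j), opp(j)))
Apply R2:  consuming g(b, b, b);  v := b, w := b, z := comb(g(a, comb(b, c, c, j), comb(b, c)), g(comb(c, c), g(j, c, b), g(j, c, c)), g(opp(b), comb(b, c, j), g(j, b, b)), opp(b), opp(b), opp(j))
Every leftover argument binds to the variable; the entire application is replaced.
New term:  g(b, a, comb(opp(c), opp(j), opp(j), opp(j)))

Answer: g(b, a, comb(opp(c), opp(j), opp(j), opp(j)))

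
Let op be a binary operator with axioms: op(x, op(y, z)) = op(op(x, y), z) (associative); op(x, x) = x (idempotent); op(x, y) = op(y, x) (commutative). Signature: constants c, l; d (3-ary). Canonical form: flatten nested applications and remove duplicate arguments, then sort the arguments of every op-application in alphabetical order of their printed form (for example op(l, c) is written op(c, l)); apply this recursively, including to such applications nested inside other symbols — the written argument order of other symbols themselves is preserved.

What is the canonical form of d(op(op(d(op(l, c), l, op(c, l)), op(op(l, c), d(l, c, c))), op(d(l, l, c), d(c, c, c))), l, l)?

Answer: d(op(c, d(c, c, c), d(l, c, c), d(l, l, c), d(op(c, l), l, op(c, l)), l), l, l)

Derivation:
Descend into:  op(op(d(op(l, c), l, op(c, l)), op(op(l, c), d(l, c, c))), op(d(l, l, c), d(c, c, c)))
Un-nest:  op(d(op(l, c), l, op(c, l)), l, c, d(l, c, c), d(l, l, c), d(c, c, c))
Simplify inside:  d(op(l, c), l, op(c, l))  →  d(op(c, l), l, op(c, l))
Sort arguments:  op(c, d(c, c, c), d(l, c, c), d(l, l, c), d(op(c, l), l, op(c, l)), l)
Rebuild:  d(op(c, d(c, c, c), d(l, c, c), d(l, l, c), d(op(c, l), l, op(c, l)), l), l, l)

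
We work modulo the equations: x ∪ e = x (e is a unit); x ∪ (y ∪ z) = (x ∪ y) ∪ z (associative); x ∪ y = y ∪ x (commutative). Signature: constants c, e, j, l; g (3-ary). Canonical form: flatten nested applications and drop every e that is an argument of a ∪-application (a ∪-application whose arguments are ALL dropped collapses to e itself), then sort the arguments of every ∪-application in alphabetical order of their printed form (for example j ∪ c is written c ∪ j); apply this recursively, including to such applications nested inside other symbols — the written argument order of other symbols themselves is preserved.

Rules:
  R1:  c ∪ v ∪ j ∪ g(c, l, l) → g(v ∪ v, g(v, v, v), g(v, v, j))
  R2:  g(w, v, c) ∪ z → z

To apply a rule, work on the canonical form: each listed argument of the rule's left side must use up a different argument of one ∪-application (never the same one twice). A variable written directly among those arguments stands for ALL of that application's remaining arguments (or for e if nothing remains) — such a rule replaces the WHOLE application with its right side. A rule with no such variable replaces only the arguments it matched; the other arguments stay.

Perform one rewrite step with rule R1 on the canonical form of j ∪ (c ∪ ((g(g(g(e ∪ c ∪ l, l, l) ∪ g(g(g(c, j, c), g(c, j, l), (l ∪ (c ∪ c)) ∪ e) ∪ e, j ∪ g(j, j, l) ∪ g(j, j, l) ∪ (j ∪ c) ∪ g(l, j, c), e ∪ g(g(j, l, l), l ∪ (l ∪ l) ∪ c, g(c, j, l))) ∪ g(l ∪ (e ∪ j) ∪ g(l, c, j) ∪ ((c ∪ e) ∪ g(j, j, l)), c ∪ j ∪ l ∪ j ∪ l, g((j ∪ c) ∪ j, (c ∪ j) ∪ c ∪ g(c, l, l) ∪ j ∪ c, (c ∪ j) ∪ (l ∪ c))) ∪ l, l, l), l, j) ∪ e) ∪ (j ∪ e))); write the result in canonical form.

Canonical form:  c ∪ g(g(g(c ∪ g(j, j, l) ∪ g(l, c, j) ∪ j ∪ l, c ∪ j ∪ j ∪ l ∪ l, g(c ∪ j ∪ j, c ∪ c ∪ c ∪ g(c, l, l) ∪ j ∪ j, c ∪ c ∪ j ∪ l)) ∪ g(c ∪ l, l, l) ∪ g(g(g(c, j, c), g(c, j, l), c ∪ c ∪ l), c ∪ g(j, j, l) ∪ g(j, j, l) ∪ g(l, j, c) ∪ j ∪ j, g(g(j, l, l), c ∪ l ∪ l ∪ l, g(c, j, l))) ∪ l, l, l), l, j) ∪ j ∪ j
Match R1:  consume c, g(c, l, l), j;  v := c ∪ c ∪ j
Every leftover argument binds to the variable; the entire application is replaced.
New term:  c ∪ g(g(g(c ∪ g(j, j, l) ∪ g(l, c, j) ∪ j ∪ l, c ∪ j ∪ j ∪ l ∪ l, g(c ∪ j ∪ j, g(c ∪ c ∪ c ∪ c ∪ j ∪ j, g(c ∪ c ∪ j, c ∪ c ∪ j, c ∪ c ∪ j), g(c ∪ c ∪ j, c ∪ c ∪ j, j)), c ∪ c ∪ j ∪ l)) ∪ g(c ∪ l, l, l) ∪ g(g(g(c, j, c), g(c, j, l), c ∪ c ∪ l), c ∪ g(j, j, l) ∪ g(j, j, l) ∪ g(l, j, c) ∪ j ∪ j, g(g(j, l, l), c ∪ l ∪ l ∪ l, g(c, j, l))) ∪ l, l, l), l, j) ∪ j ∪ j

Answer: c ∪ g(g(g(c ∪ g(j, j, l) ∪ g(l, c, j) ∪ j ∪ l, c ∪ j ∪ j ∪ l ∪ l, g(c ∪ j ∪ j, g(c ∪ c ∪ c ∪ c ∪ j ∪ j, g(c ∪ c ∪ j, c ∪ c ∪ j, c ∪ c ∪ j), g(c ∪ c ∪ j, c ∪ c ∪ j, j)), c ∪ c ∪ j ∪ l)) ∪ g(c ∪ l, l, l) ∪ g(g(g(c, j, c), g(c, j, l), c ∪ c ∪ l), c ∪ g(j, j, l) ∪ g(j, j, l) ∪ g(l, j, c) ∪ j ∪ j, g(g(j, l, l), c ∪ l ∪ l ∪ l, g(c, j, l))) ∪ l, l, l), l, j) ∪ j ∪ j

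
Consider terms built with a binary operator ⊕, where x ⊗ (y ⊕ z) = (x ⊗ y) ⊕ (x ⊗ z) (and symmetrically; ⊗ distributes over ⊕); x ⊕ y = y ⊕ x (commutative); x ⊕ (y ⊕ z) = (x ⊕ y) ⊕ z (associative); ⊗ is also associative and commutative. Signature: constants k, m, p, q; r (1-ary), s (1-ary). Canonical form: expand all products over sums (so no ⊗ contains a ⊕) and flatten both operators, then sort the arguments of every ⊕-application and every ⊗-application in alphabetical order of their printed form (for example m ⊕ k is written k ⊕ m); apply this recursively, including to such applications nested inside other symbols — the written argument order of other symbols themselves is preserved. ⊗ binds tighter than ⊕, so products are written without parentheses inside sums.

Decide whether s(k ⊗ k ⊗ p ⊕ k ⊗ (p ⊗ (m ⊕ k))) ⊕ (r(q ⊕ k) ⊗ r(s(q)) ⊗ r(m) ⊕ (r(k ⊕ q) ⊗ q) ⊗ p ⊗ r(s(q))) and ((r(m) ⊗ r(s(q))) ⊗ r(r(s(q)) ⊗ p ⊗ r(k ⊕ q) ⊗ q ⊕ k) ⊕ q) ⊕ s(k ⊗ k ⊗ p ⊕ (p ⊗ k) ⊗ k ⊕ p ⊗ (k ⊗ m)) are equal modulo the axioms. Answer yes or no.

Left:  s(k ⊗ k ⊗ p ⊕ k ⊗ (p ⊗ (m ⊕ k))) ⊕ (r(q ⊕ k) ⊗ r(s(q)) ⊗ r(m) ⊕ (r(k ⊕ q) ⊗ q) ⊗ p ⊗ r(s(q)))
  Distribute:  s(k ⊗ k ⊗ p ⊕ k ⊗ k ⊗ p ⊕ k ⊗ m ⊗ p) ⊕ r(k ⊕ q) ⊗ r(m) ⊗ r(s(q)) ⊕ p ⊗ q ⊗ r(k ⊕ q) ⊗ r(s(q))
  Order the arguments:  p ⊗ q ⊗ r(k ⊕ q) ⊗ r(s(q)) ⊕ r(k ⊕ q) ⊗ r(m) ⊗ r(s(q)) ⊕ s(k ⊗ k ⊗ p ⊕ k ⊗ k ⊗ p ⊕ k ⊗ m ⊗ p)
Right:  ((r(m) ⊗ r(s(q))) ⊗ r(r(s(q)) ⊗ p ⊗ r(k ⊕ q) ⊗ q ⊕ k) ⊕ q) ⊕ s(k ⊗ k ⊗ p ⊕ (p ⊗ k) ⊗ k ⊕ p ⊗ (k ⊗ m))
  Merge nested applications:  r(k ⊕ p ⊗ q ⊗ r(k ⊕ q) ⊗ r(s(q))) ⊗ r(m) ⊗ r(s(q)) ⊕ q ⊕ s(k ⊗ k ⊗ p ⊕ k ⊗ k ⊗ p ⊕ k ⊗ m ⊗ p)
  Order the arguments:  q ⊕ r(k ⊕ p ⊗ q ⊗ r(k ⊕ q) ⊗ r(s(q))) ⊗ r(m) ⊗ r(s(q)) ⊕ s(k ⊗ k ⊗ p ⊕ k ⊗ k ⊗ p ⊕ k ⊗ m ⊗ p)

Answer: no — p ⊗ q ⊗ r(k ⊕ q) ⊗ r(s(q)) ⊕ r(k ⊕ q) ⊗ r(m) ⊗ r(s(q)) ⊕ s(k ⊗ k ⊗ p ⊕ k ⊗ k ⊗ p ⊕ k ⊗ m ⊗ p) vs q ⊕ r(k ⊕ p ⊗ q ⊗ r(k ⊕ q) ⊗ r(s(q))) ⊗ r(m) ⊗ r(s(q)) ⊕ s(k ⊗ k ⊗ p ⊕ k ⊗ k ⊗ p ⊕ k ⊗ m ⊗ p)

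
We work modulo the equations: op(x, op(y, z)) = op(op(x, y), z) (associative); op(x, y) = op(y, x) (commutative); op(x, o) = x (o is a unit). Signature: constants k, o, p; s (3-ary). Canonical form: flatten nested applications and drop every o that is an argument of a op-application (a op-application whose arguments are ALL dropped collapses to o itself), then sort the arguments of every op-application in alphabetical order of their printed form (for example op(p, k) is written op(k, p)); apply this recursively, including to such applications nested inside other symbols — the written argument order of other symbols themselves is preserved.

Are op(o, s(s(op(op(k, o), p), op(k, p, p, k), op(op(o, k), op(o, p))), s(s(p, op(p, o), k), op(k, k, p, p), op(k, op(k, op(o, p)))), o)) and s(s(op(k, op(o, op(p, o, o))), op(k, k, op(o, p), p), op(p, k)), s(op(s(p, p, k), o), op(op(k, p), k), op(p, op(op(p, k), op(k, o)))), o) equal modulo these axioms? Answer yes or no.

Answer: no — s(s(op(k, p), op(k, k, p, p), op(k, p)), s(s(p, p, k), op(k, k, p, p), op(k, k, p)), o) vs s(s(op(k, p), op(k, k, p, p), op(k, p)), s(s(p, p, k), op(k, k, p), op(k, k, p, p)), o)

Derivation:
Left:  op(o, s(s(op(op(k, o), p), op(k, p, p, k), op(op(o, k), op(o, p))), s(s(p, op(p, o), k), op(k, k, p, p), op(k, op(k, op(o, p)))), o))
  Inside:  s(s(op(op(k, o), p), op(k, p, p, k), op(op(o, k), op(o, p))), s(s(p, op(p, o), k), op(k, k, p, p), op(k, op(k, op(o, p)))), o)  →  s(s(op(k, p), op(k, k, p, p), op(k, p)), s(s(p, p, k), op(k, k, p, p), op(k, k, p)), o)
  Drop the unit:  drop o
  Sort arguments:  s(s(op(k, p), op(k, k, p, p), op(k, p)), s(s(p, p, k), op(k, k, p, p), op(k, k, p)), o)
Right:  s(s(op(k, op(o, op(p, o, o))), op(k, k, op(o, p), p), op(p, k)), s(op(s(p, p, k), o), op(op(k, p), k), op(p, op(op(p, k), op(k, o)))), o)
  Focus inside:  op(p, op(op(p, k), op(k, o)))
  Flatten:  op(p, p, k, k, o)
  Unit:  drop o
  Sort:  op(k, k, p, p)
  Reassemble:  s(s(op(k, p), op(k, k, p, p), op(k, p)), s(s(p, p, k), op(k, k, p), op(k, k, p, p)), o)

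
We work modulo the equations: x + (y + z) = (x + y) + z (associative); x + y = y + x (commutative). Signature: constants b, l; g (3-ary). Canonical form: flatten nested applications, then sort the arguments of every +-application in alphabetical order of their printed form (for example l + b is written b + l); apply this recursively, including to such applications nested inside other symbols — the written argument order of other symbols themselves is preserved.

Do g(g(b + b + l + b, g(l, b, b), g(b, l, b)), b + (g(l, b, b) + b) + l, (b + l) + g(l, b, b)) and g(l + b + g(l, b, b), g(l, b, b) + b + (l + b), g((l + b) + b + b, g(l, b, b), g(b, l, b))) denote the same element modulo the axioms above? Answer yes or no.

Answer: no — g(g(b + b + b + l, g(l, b, b), g(b, l, b)), b + b + g(l, b, b) + l, b + g(l, b, b) + l) vs g(b + g(l, b, b) + l, b + b + g(l, b, b) + l, g(b + b + b + l, g(l, b, b), g(b, l, b)))

Derivation:
Left:  g(g(b + b + l + b, g(l, b, b), g(b, l, b)), b + (g(l, b, b) + b) + l, (b + l) + g(l, b, b))
  Work inside:  b + (g(l, b, b) + b) + l
  Flatten:  b + g(l, b, b) + b + l
  Sort arguments:  b + b + g(l, b, b) + l
  Put back:  g(g(b + b + b + l, g(l, b, b), g(b, l, b)), b + b + g(l, b, b) + l, b + g(l, b, b) + l)
Right:  g(l + b + g(l, b, b), g(l, b, b) + b + (l + b), g((l + b) + b + b, g(l, b, b), g(b, l, b)))
  Descend into:  g(l, b, b) + b + (l + b)
  Merge nested applications:  g(l, b, b) + b + l + b
  Order the arguments:  b + b + g(l, b, b) + l
  Rebuild:  g(b + g(l, b, b) + l, b + b + g(l, b, b) + l, g(b + b + b + l, g(l, b, b), g(b, l, b)))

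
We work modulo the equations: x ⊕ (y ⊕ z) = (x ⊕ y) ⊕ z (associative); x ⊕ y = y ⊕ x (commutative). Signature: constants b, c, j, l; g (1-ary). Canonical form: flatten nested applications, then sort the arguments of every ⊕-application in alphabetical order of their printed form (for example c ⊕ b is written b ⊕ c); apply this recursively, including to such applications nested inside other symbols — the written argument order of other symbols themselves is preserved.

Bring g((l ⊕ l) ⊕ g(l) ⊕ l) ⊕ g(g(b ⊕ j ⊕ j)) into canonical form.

Answer: g(g(b ⊕ j ⊕ j)) ⊕ g(g(l) ⊕ l ⊕ l ⊕ l)

Derivation:
Canonicalize subterm:  g((l ⊕ l) ⊕ g(l) ⊕ l)  →  g(g(l) ⊕ l ⊕ l ⊕ l)
Sort arguments:  g(g(b ⊕ j ⊕ j)) ⊕ g(g(l) ⊕ l ⊕ l ⊕ l)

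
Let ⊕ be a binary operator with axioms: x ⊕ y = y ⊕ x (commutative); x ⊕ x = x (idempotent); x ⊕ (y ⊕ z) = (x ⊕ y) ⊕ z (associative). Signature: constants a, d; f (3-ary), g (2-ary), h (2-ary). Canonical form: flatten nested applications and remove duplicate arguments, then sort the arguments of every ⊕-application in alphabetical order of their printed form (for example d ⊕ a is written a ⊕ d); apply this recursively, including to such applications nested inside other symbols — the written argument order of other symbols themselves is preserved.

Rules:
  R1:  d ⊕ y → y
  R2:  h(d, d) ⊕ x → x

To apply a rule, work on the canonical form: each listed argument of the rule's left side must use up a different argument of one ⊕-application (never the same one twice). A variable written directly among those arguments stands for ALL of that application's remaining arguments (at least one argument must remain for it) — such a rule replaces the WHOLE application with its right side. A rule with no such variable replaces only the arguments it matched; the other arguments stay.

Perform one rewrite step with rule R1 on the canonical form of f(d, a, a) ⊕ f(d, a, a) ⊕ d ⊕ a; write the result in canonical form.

Answer: a ⊕ f(d, a, a)

Derivation:
Canonical form:  a ⊕ d ⊕ f(d, a, a)
Apply R1:  consuming d;  y := a ⊕ f(d, a, a)
The extension variable absorbs all remaining arguments, so the whole application is rewritten.
Result:  a ⊕ f(d, a, a)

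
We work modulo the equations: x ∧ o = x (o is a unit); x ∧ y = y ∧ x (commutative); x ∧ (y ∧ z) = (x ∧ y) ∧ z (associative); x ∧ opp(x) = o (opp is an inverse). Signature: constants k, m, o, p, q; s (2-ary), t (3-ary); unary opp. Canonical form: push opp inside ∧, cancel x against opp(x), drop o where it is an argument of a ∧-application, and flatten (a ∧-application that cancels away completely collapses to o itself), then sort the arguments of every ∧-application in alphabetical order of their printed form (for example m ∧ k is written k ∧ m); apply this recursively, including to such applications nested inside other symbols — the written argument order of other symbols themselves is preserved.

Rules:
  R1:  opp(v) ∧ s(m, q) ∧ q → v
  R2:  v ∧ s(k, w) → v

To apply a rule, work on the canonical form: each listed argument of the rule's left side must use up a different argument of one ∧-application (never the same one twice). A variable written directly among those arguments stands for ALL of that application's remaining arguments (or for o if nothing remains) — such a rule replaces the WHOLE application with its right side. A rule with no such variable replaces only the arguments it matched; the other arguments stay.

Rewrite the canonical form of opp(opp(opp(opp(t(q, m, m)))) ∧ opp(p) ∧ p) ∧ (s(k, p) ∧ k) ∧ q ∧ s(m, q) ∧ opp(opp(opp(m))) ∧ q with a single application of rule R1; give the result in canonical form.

Answer: k ∧ m ∧ q ∧ s(k, p) ∧ t(q, m, m)

Derivation:
Canonical form:  k ∧ opp(m) ∧ q ∧ q ∧ s(k, p) ∧ s(m, q) ∧ t(q, m, m)
R1 matches:  uses opp(m), q, s(m, q);  v := m
New term:  k ∧ m ∧ q ∧ s(k, p) ∧ t(q, m, m)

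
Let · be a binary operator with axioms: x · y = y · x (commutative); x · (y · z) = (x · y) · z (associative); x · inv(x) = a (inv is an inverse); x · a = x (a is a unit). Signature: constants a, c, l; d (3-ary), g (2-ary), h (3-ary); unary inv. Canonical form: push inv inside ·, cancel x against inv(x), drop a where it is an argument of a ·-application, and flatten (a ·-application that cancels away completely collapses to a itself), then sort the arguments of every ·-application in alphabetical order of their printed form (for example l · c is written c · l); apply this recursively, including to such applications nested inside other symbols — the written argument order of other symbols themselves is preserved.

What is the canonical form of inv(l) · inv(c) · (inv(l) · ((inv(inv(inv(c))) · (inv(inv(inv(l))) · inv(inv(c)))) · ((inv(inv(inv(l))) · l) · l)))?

Push inv inside:  distribute inv over · and collapse double inv
Combine occurrences:  inv(l) · inv(l) · inv(c)
Sort:  inv(c) · inv(l) · inv(l)

Answer: inv(c) · inv(l) · inv(l)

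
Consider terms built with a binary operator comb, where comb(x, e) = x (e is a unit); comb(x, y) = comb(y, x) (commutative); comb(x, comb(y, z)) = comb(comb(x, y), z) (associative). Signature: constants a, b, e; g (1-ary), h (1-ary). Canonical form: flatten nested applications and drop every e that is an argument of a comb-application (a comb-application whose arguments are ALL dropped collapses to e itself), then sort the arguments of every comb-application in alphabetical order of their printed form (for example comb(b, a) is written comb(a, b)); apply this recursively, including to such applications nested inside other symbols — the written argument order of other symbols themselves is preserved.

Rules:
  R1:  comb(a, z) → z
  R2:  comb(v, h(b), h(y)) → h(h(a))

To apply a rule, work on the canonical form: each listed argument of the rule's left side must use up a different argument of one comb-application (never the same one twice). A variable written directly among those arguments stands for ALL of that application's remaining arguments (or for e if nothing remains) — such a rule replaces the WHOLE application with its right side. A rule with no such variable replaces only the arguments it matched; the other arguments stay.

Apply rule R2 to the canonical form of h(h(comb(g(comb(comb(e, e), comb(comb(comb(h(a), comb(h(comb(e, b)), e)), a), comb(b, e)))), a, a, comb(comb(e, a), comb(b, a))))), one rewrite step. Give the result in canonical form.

Answer: h(h(comb(a, a, a, a, b, g(h(h(a))))))

Derivation:
Canonical form:  h(h(comb(a, a, a, a, b, g(comb(a, b, h(a), h(b))))))
Match R2:  consume h(a), h(b);  v := comb(a, b), y := a
The variable takes the whole remainder — replace the entire application.
Giving:  h(h(comb(a, a, a, a, b, g(h(h(a))))))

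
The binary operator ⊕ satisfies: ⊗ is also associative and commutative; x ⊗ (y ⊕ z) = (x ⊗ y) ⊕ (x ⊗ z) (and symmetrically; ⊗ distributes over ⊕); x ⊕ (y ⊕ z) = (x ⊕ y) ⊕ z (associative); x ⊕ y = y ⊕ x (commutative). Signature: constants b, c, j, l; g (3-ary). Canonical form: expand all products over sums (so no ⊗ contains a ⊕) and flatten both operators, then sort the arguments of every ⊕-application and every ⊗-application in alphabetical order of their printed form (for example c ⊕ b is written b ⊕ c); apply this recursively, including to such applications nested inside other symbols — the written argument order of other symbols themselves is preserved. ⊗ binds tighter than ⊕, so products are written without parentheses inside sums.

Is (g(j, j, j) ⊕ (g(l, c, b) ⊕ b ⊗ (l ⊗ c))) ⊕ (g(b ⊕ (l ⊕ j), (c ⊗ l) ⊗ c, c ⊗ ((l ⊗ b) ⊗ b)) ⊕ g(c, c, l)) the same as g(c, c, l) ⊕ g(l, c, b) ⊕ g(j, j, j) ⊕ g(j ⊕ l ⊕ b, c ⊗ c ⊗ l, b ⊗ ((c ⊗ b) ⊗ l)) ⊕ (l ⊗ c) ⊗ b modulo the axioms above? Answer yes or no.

Left:  (g(j, j, j) ⊕ (g(l, c, b) ⊕ b ⊗ (l ⊗ c))) ⊕ (g(b ⊕ (l ⊕ j), (c ⊗ l) ⊗ c, c ⊗ ((l ⊗ b) ⊗ b)) ⊕ g(c, c, l))
  Merge nested applications:  g(j, j, j) ⊕ g(l, c, b) ⊕ b ⊗ c ⊗ l ⊕ g(b ⊕ j ⊕ l, c ⊗ c ⊗ l, b ⊗ b ⊗ c ⊗ l) ⊕ g(c, c, l)
  Sort:  b ⊗ c ⊗ l ⊕ g(b ⊕ j ⊕ l, c ⊗ c ⊗ l, b ⊗ b ⊗ c ⊗ l) ⊕ g(c, c, l) ⊕ g(j, j, j) ⊕ g(l, c, b)
Right:  g(c, c, l) ⊕ g(l, c, b) ⊕ g(j, j, j) ⊕ g(j ⊕ l ⊕ b, c ⊗ c ⊗ l, b ⊗ ((c ⊗ b) ⊗ l)) ⊕ (l ⊗ c) ⊗ b
  Flatten:  g(c, c, l) ⊕ g(l, c, b) ⊕ g(j, j, j) ⊕ g(b ⊕ j ⊕ l, c ⊗ c ⊗ l, b ⊗ b ⊗ c ⊗ l) ⊕ b ⊗ c ⊗ l
  Sort arguments:  b ⊗ c ⊗ l ⊕ g(b ⊕ j ⊕ l, c ⊗ c ⊗ l, b ⊗ b ⊗ c ⊗ l) ⊕ g(c, c, l) ⊕ g(j, j, j) ⊕ g(l, c, b)

Answer: yes — both canonical forms are b ⊗ c ⊗ l ⊕ g(b ⊕ j ⊕ l, c ⊗ c ⊗ l, b ⊗ b ⊗ c ⊗ l) ⊕ g(c, c, l) ⊕ g(j, j, j) ⊕ g(l, c, b)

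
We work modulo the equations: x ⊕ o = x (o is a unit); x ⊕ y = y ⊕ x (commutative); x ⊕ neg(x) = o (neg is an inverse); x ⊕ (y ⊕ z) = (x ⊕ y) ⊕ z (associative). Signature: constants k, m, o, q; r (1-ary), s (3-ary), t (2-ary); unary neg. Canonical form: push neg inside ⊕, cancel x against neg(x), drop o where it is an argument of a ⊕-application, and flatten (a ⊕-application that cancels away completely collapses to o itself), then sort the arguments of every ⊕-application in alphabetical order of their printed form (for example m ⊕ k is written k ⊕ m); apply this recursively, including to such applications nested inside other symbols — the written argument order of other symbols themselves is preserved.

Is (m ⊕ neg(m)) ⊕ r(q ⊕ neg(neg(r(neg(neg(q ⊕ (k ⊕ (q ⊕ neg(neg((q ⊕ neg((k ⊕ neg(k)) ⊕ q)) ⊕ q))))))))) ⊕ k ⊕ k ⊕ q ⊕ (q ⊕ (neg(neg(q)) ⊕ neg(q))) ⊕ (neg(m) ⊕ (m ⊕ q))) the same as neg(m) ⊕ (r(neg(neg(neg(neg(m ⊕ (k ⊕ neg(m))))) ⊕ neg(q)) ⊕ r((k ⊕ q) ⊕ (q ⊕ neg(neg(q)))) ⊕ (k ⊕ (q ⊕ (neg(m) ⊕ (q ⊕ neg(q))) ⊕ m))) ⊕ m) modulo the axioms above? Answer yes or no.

Left:  (m ⊕ neg(m)) ⊕ r(q ⊕ neg(neg(r(neg(neg(q ⊕ (k ⊕ (q ⊕ neg(neg((q ⊕ neg((k ⊕ neg(k)) ⊕ q)) ⊕ q))))))))) ⊕ k ⊕ k ⊕ q ⊕ (q ⊕ (neg(neg(q)) ⊕ neg(q))) ⊕ (neg(m) ⊕ (m ⊕ q)))
  Push neg inside:  distribute neg over ⊕ and collapse double neg
  Inverses cancel:  m cancels
  Collect terms:  r(k ⊕ k ⊕ q ⊕ q ⊕ q ⊕ q ⊕ r(k ⊕ q ⊕ q ⊕ q))
Right:  neg(m) ⊕ (r(neg(neg(neg(neg(m ⊕ (k ⊕ neg(m))))) ⊕ neg(q)) ⊕ r((k ⊕ q) ⊕ (q ⊕ neg(neg(q)))) ⊕ (k ⊕ (q ⊕ (neg(m) ⊕ (q ⊕ neg(q))) ⊕ m))) ⊕ m)
  Push neg inside:  distribute neg over ⊕ and collapse double neg
  Cancel:  m cancels
  Collect terms:  r(k ⊕ k ⊕ q ⊕ q ⊕ r(k ⊕ q ⊕ q ⊕ q))

Answer: no — r(k ⊕ k ⊕ q ⊕ q ⊕ q ⊕ q ⊕ r(k ⊕ q ⊕ q ⊕ q)) vs r(k ⊕ k ⊕ q ⊕ q ⊕ r(k ⊕ q ⊕ q ⊕ q))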